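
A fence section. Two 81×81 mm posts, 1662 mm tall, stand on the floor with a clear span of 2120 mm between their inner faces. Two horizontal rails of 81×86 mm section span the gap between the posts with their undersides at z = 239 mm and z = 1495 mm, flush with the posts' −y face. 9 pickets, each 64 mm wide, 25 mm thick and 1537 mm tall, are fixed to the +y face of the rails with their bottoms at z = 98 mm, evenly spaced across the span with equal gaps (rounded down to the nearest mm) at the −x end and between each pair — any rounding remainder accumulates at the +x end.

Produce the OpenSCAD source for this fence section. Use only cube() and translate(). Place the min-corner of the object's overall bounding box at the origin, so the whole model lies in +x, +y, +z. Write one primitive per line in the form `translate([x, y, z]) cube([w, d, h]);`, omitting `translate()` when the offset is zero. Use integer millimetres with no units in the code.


cube([81, 81, 1662]);
translate([2201, 0, 0]) cube([81, 81, 1662]);
translate([81, 0, 239]) cube([2120, 81, 86]);
translate([81, 0, 1495]) cube([2120, 81, 86]);
translate([235, 81, 98]) cube([64, 25, 1537]);
translate([453, 81, 98]) cube([64, 25, 1537]);
translate([671, 81, 98]) cube([64, 25, 1537]);
translate([889, 81, 98]) cube([64, 25, 1537]);
translate([1107, 81, 98]) cube([64, 25, 1537]);
translate([1325, 81, 98]) cube([64, 25, 1537]);
translate([1543, 81, 98]) cube([64, 25, 1537]);
translate([1761, 81, 98]) cube([64, 25, 1537]);
translate([1979, 81, 98]) cube([64, 25, 1537]);


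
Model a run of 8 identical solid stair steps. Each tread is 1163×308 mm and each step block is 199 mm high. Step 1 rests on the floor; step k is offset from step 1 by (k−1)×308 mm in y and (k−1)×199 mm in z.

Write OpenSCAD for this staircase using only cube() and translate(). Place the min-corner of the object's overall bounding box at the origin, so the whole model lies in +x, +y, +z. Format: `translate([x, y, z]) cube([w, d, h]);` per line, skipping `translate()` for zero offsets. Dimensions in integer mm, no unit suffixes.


cube([1163, 308, 199]);
translate([0, 308, 199]) cube([1163, 308, 199]);
translate([0, 616, 398]) cube([1163, 308, 199]);
translate([0, 924, 597]) cube([1163, 308, 199]);
translate([0, 1232, 796]) cube([1163, 308, 199]);
translate([0, 1540, 995]) cube([1163, 308, 199]);
translate([0, 1848, 1194]) cube([1163, 308, 199]);
translate([0, 2156, 1393]) cube([1163, 308, 199]);


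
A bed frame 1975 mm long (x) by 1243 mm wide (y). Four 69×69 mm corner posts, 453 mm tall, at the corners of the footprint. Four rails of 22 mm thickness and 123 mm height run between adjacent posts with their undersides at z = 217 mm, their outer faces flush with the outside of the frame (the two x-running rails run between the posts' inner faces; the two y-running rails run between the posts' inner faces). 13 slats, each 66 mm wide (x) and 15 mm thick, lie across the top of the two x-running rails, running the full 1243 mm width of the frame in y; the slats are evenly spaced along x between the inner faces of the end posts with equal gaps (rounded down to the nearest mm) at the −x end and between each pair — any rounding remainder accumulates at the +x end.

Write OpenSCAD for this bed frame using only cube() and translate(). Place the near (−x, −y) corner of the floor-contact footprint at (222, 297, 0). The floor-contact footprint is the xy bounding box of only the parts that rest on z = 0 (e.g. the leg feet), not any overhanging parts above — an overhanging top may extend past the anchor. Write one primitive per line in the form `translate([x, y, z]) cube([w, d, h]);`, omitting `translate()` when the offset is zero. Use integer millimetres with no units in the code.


translate([222, 297, 0]) cube([69, 69, 453]);
translate([222, 1471, 0]) cube([69, 69, 453]);
translate([2128, 297, 0]) cube([69, 69, 453]);
translate([2128, 1471, 0]) cube([69, 69, 453]);
translate([291, 297, 217]) cube([1837, 22, 123]);
translate([291, 1518, 217]) cube([1837, 22, 123]);
translate([222, 366, 217]) cube([22, 1105, 123]);
translate([2175, 366, 217]) cube([22, 1105, 123]);
translate([360, 297, 340]) cube([66, 1243, 15]);
translate([495, 297, 340]) cube([66, 1243, 15]);
translate([630, 297, 340]) cube([66, 1243, 15]);
translate([765, 297, 340]) cube([66, 1243, 15]);
translate([900, 297, 340]) cube([66, 1243, 15]);
translate([1035, 297, 340]) cube([66, 1243, 15]);
translate([1170, 297, 340]) cube([66, 1243, 15]);
translate([1305, 297, 340]) cube([66, 1243, 15]);
translate([1440, 297, 340]) cube([66, 1243, 15]);
translate([1575, 297, 340]) cube([66, 1243, 15]);
translate([1710, 297, 340]) cube([66, 1243, 15]);
translate([1845, 297, 340]) cube([66, 1243, 15]);
translate([1980, 297, 340]) cube([66, 1243, 15]);


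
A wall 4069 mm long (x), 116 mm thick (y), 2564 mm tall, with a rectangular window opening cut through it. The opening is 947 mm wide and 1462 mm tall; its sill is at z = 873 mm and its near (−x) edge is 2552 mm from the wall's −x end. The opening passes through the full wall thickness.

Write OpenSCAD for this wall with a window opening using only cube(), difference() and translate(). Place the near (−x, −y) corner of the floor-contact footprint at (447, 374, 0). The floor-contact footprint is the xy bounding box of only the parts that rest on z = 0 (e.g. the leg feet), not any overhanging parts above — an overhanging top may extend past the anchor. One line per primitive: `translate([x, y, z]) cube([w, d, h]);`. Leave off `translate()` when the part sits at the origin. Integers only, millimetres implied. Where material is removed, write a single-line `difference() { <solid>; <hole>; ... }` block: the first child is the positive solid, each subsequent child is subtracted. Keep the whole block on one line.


difference() { translate([447, 374, 0]) cube([4069, 116, 2564]); translate([2999, 374, 873]) cube([947, 116, 1462]); }


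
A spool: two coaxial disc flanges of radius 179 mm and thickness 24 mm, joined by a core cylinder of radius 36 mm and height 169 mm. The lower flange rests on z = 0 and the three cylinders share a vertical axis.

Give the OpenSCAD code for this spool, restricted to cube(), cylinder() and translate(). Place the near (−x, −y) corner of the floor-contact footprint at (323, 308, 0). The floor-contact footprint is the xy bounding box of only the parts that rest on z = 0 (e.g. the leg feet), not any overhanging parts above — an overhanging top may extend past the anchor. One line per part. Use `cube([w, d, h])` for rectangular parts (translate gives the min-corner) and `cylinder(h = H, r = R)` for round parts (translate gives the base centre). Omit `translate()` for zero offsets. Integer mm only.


translate([502, 487, 0]) cylinder(h = 24, r = 179);
translate([502, 487, 24]) cylinder(h = 169, r = 36);
translate([502, 487, 193]) cylinder(h = 24, r = 179);


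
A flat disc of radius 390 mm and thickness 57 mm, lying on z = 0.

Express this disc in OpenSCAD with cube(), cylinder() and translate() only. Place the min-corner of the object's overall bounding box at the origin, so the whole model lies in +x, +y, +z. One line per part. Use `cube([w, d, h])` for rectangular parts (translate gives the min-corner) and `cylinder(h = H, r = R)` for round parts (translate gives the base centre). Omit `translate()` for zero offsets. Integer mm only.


translate([390, 390, 0]) cylinder(h = 57, r = 390);


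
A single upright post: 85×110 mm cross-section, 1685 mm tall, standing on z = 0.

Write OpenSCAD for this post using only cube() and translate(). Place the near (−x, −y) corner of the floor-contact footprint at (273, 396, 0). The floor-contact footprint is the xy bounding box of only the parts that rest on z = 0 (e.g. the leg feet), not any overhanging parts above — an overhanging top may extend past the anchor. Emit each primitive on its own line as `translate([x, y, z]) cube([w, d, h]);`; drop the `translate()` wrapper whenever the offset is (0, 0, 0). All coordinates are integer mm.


translate([273, 396, 0]) cube([85, 110, 1685]);


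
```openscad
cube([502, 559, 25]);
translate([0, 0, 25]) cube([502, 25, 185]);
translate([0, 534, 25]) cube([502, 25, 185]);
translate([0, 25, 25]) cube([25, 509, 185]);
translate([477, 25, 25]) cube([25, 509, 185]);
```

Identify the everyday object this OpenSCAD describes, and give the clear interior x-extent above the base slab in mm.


An open box. The internal width is 452 mm.

A 502×559 base slab with four walls standing on it — an open box. The base is 502 mm wide and the walls are 25 mm thick, so the internal width is 502 − 2 × 25 = 452 mm.


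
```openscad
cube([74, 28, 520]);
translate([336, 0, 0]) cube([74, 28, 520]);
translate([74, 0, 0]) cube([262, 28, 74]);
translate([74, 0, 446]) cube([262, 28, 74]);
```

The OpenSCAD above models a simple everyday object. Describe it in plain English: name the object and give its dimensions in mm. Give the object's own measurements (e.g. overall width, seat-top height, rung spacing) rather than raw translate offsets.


A rectangular picture frame lying in the x–z plane (depth along y). The opening is 262 mm wide (x) by 372 mm tall (z), surrounded by a border 74 mm wide on all four sides. The frame is 28 mm deep and is made of two full-height vertical stiles with two horizontal rails fitted between them.


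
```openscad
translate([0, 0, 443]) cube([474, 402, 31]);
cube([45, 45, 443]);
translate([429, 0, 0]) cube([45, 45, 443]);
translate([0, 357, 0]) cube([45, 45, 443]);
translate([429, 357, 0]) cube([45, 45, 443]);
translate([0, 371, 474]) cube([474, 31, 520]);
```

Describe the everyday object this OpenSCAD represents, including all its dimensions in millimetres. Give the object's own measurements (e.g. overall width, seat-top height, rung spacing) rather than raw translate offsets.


A chair. The seat is a 474×402×31 mm slab with its top at z = 474 mm, on four 45×45 mm corner legs (flush with the seat edges, standing on z = 0). A flat backrest 31 mm thick, 520 mm tall, spans the full seat width and rises from the seat top along its +y edge, rear face flush with the rear of the seat.


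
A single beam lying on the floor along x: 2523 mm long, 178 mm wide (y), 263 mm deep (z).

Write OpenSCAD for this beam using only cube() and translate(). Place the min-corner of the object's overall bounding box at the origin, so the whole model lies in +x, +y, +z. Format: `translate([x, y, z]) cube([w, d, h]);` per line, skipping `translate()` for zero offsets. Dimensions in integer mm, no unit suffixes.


cube([2523, 178, 263]);


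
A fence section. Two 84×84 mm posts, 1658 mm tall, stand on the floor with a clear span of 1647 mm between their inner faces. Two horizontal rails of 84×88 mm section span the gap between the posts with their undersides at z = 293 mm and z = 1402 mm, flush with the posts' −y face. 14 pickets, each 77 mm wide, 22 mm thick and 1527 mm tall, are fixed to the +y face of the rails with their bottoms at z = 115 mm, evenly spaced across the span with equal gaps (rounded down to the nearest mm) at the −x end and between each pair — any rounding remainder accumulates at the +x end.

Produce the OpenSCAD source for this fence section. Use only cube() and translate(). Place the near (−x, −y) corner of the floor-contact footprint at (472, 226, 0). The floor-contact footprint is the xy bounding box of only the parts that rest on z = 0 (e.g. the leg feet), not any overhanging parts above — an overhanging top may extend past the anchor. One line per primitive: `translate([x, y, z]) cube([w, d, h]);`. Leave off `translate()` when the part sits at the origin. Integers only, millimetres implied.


translate([472, 226, 0]) cube([84, 84, 1658]);
translate([2203, 226, 0]) cube([84, 84, 1658]);
translate([556, 226, 293]) cube([1647, 84, 88]);
translate([556, 226, 1402]) cube([1647, 84, 88]);
translate([593, 310, 115]) cube([77, 22, 1527]);
translate([707, 310, 115]) cube([77, 22, 1527]);
translate([821, 310, 115]) cube([77, 22, 1527]);
translate([935, 310, 115]) cube([77, 22, 1527]);
translate([1049, 310, 115]) cube([77, 22, 1527]);
translate([1163, 310, 115]) cube([77, 22, 1527]);
translate([1277, 310, 115]) cube([77, 22, 1527]);
translate([1391, 310, 115]) cube([77, 22, 1527]);
translate([1505, 310, 115]) cube([77, 22, 1527]);
translate([1619, 310, 115]) cube([77, 22, 1527]);
translate([1733, 310, 115]) cube([77, 22, 1527]);
translate([1847, 310, 115]) cube([77, 22, 1527]);
translate([1961, 310, 115]) cube([77, 22, 1527]);
translate([2075, 310, 115]) cube([77, 22, 1527]);


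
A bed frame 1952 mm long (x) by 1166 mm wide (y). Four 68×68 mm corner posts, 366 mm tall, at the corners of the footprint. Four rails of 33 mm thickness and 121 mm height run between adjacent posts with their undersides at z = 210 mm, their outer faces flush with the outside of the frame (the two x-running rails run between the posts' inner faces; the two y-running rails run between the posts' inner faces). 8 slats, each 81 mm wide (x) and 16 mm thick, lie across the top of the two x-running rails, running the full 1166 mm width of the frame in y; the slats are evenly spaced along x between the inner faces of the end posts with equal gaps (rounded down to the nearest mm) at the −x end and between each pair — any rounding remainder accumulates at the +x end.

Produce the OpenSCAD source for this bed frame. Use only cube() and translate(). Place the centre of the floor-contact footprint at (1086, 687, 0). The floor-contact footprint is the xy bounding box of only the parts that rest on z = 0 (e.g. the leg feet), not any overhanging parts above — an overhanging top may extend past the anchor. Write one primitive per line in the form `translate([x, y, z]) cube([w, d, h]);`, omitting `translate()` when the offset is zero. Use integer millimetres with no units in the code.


translate([110, 104, 0]) cube([68, 68, 366]);
translate([110, 1202, 0]) cube([68, 68, 366]);
translate([1994, 104, 0]) cube([68, 68, 366]);
translate([1994, 1202, 0]) cube([68, 68, 366]);
translate([178, 104, 210]) cube([1816, 33, 121]);
translate([178, 1237, 210]) cube([1816, 33, 121]);
translate([110, 172, 210]) cube([33, 1030, 121]);
translate([2029, 172, 210]) cube([33, 1030, 121]);
translate([307, 104, 331]) cube([81, 1166, 16]);
translate([517, 104, 331]) cube([81, 1166, 16]);
translate([727, 104, 331]) cube([81, 1166, 16]);
translate([937, 104, 331]) cube([81, 1166, 16]);
translate([1147, 104, 331]) cube([81, 1166, 16]);
translate([1357, 104, 331]) cube([81, 1166, 16]);
translate([1567, 104, 331]) cube([81, 1166, 16]);
translate([1777, 104, 331]) cube([81, 1166, 16]);


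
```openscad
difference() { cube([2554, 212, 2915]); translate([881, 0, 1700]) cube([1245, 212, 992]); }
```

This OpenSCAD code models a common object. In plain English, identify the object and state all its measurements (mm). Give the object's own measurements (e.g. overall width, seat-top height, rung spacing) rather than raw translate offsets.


A wall 2554 mm long (x), 212 mm thick (y), 2915 mm tall, with a rectangular window opening cut through it. The opening is 1245 mm wide and 992 mm tall; its sill is at z = 1700 mm and its near (−x) edge is 881 mm from the wall's −x end. The opening passes through the full wall thickness.


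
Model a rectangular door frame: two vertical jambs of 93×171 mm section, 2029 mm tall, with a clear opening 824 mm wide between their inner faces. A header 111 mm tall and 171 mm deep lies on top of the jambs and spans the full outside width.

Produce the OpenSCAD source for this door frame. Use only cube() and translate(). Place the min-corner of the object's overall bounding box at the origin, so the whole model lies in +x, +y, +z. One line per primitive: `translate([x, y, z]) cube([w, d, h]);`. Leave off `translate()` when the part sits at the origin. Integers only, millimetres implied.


cube([93, 171, 2029]);
translate([917, 0, 0]) cube([93, 171, 2029]);
translate([0, 0, 2029]) cube([1010, 171, 111]);


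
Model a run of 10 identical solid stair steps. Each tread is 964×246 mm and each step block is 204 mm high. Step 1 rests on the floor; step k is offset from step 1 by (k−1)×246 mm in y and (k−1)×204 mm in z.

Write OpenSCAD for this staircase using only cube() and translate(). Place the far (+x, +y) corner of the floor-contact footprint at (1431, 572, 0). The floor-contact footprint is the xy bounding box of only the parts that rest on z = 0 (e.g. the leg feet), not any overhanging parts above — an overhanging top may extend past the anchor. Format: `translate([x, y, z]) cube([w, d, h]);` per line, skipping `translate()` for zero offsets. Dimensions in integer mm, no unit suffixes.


translate([467, 326, 0]) cube([964, 246, 204]);
translate([467, 572, 204]) cube([964, 246, 204]);
translate([467, 818, 408]) cube([964, 246, 204]);
translate([467, 1064, 612]) cube([964, 246, 204]);
translate([467, 1310, 816]) cube([964, 246, 204]);
translate([467, 1556, 1020]) cube([964, 246, 204]);
translate([467, 1802, 1224]) cube([964, 246, 204]);
translate([467, 2048, 1428]) cube([964, 246, 204]);
translate([467, 2294, 1632]) cube([964, 246, 204]);
translate([467, 2540, 1836]) cube([964, 246, 204]);


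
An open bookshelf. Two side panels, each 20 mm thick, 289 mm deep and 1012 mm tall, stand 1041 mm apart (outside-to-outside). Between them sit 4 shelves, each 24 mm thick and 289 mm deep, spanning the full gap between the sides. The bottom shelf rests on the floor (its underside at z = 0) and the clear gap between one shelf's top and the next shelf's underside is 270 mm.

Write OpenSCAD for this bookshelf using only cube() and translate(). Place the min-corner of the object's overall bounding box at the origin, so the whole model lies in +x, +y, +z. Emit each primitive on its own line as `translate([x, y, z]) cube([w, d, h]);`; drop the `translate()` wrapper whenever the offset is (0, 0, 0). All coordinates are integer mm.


cube([20, 289, 1012]);
translate([1021, 0, 0]) cube([20, 289, 1012]);
translate([20, 0, 0]) cube([1001, 289, 24]);
translate([20, 0, 294]) cube([1001, 289, 24]);
translate([20, 0, 588]) cube([1001, 289, 24]);
translate([20, 0, 882]) cube([1001, 289, 24]);


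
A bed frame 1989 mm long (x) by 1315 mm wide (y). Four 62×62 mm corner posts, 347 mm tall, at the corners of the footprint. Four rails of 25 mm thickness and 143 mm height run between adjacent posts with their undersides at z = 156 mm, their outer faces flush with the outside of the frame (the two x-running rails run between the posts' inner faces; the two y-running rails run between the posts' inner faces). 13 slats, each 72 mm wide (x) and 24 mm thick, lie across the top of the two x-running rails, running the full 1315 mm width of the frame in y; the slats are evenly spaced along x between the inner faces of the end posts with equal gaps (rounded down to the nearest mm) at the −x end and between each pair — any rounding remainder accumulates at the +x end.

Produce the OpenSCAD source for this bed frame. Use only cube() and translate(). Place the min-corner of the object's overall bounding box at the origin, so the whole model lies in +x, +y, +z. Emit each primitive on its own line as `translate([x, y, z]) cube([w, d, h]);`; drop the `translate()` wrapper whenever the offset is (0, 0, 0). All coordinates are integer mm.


cube([62, 62, 347]);
translate([0, 1253, 0]) cube([62, 62, 347]);
translate([1927, 0, 0]) cube([62, 62, 347]);
translate([1927, 1253, 0]) cube([62, 62, 347]);
translate([62, 0, 156]) cube([1865, 25, 143]);
translate([62, 1290, 156]) cube([1865, 25, 143]);
translate([0, 62, 156]) cube([25, 1191, 143]);
translate([1964, 62, 156]) cube([25, 1191, 143]);
translate([128, 0, 299]) cube([72, 1315, 24]);
translate([266, 0, 299]) cube([72, 1315, 24]);
translate([404, 0, 299]) cube([72, 1315, 24]);
translate([542, 0, 299]) cube([72, 1315, 24]);
translate([680, 0, 299]) cube([72, 1315, 24]);
translate([818, 0, 299]) cube([72, 1315, 24]);
translate([956, 0, 299]) cube([72, 1315, 24]);
translate([1094, 0, 299]) cube([72, 1315, 24]);
translate([1232, 0, 299]) cube([72, 1315, 24]);
translate([1370, 0, 299]) cube([72, 1315, 24]);
translate([1508, 0, 299]) cube([72, 1315, 24]);
translate([1646, 0, 299]) cube([72, 1315, 24]);
translate([1784, 0, 299]) cube([72, 1315, 24]);


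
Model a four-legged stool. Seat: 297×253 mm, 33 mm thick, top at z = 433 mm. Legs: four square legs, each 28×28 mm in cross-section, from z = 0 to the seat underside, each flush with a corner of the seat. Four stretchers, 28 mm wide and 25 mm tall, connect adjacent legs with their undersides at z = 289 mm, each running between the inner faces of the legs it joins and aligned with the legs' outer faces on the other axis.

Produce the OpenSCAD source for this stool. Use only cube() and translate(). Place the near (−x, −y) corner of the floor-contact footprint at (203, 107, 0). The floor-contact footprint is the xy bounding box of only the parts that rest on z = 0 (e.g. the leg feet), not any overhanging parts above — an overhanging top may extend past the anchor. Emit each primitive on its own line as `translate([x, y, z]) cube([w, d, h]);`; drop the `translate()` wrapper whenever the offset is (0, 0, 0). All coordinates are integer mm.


translate([203, 107, 400]) cube([297, 253, 33]);
translate([203, 107, 0]) cube([28, 28, 400]);
translate([472, 107, 0]) cube([28, 28, 400]);
translate([203, 332, 0]) cube([28, 28, 400]);
translate([472, 332, 0]) cube([28, 28, 400]);
translate([231, 107, 289]) cube([241, 28, 25]);
translate([231, 332, 289]) cube([241, 28, 25]);
translate([203, 135, 289]) cube([28, 197, 25]);
translate([472, 135, 289]) cube([28, 197, 25]);


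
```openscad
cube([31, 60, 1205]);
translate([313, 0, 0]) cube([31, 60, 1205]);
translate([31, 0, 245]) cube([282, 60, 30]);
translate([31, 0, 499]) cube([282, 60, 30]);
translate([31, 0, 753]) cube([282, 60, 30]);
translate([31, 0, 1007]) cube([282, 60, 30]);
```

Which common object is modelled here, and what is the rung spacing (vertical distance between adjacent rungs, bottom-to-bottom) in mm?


A ladder. The rung spacing is 254 mm.

Two tall 31×60 posts with 4 short bars between them — a ladder. Adjacent rungs sit at z = 245 and z = 499, so the spacing is 499 − 245 = 254 mm.


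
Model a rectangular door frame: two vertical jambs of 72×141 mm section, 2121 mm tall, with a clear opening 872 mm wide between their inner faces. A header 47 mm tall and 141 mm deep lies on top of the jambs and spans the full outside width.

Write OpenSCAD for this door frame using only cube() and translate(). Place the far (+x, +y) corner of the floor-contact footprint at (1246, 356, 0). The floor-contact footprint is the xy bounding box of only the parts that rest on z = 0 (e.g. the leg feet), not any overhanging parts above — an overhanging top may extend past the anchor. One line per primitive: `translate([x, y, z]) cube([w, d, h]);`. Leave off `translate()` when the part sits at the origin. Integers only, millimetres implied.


translate([230, 215, 0]) cube([72, 141, 2121]);
translate([1174, 215, 0]) cube([72, 141, 2121]);
translate([230, 215, 2121]) cube([1016, 141, 47]);


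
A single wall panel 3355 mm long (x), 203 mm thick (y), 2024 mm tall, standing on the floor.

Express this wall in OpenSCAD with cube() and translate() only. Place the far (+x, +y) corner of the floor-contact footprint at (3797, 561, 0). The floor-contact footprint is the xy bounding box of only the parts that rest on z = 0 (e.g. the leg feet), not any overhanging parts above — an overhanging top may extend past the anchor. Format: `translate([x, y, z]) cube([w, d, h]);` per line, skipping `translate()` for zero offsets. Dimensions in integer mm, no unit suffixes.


translate([442, 358, 0]) cube([3355, 203, 2024]);


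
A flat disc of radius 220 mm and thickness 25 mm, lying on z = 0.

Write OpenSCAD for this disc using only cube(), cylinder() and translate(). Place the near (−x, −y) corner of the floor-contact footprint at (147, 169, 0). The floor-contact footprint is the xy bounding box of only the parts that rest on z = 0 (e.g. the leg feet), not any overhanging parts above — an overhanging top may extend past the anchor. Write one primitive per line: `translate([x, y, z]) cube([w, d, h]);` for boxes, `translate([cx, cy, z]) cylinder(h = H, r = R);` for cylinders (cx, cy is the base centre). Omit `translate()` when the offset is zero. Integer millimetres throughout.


translate([367, 389, 0]) cylinder(h = 25, r = 220);


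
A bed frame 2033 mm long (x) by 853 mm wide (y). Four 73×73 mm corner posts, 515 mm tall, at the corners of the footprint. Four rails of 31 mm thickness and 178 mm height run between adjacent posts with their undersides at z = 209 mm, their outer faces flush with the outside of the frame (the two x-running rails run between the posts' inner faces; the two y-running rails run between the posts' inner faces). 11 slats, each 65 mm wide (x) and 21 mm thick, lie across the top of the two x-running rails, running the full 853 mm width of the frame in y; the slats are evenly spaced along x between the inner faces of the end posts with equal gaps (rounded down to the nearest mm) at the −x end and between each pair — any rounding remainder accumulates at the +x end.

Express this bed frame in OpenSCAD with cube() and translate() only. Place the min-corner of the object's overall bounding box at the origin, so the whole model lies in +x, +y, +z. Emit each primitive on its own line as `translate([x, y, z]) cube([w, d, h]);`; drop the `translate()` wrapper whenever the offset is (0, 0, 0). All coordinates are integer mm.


cube([73, 73, 515]);
translate([0, 780, 0]) cube([73, 73, 515]);
translate([1960, 0, 0]) cube([73, 73, 515]);
translate([1960, 780, 0]) cube([73, 73, 515]);
translate([73, 0, 209]) cube([1887, 31, 178]);
translate([73, 822, 209]) cube([1887, 31, 178]);
translate([0, 73, 209]) cube([31, 707, 178]);
translate([2002, 73, 209]) cube([31, 707, 178]);
translate([170, 0, 387]) cube([65, 853, 21]);
translate([332, 0, 387]) cube([65, 853, 21]);
translate([494, 0, 387]) cube([65, 853, 21]);
translate([656, 0, 387]) cube([65, 853, 21]);
translate([818, 0, 387]) cube([65, 853, 21]);
translate([980, 0, 387]) cube([65, 853, 21]);
translate([1142, 0, 387]) cube([65, 853, 21]);
translate([1304, 0, 387]) cube([65, 853, 21]);
translate([1466, 0, 387]) cube([65, 853, 21]);
translate([1628, 0, 387]) cube([65, 853, 21]);
translate([1790, 0, 387]) cube([65, 853, 21]);


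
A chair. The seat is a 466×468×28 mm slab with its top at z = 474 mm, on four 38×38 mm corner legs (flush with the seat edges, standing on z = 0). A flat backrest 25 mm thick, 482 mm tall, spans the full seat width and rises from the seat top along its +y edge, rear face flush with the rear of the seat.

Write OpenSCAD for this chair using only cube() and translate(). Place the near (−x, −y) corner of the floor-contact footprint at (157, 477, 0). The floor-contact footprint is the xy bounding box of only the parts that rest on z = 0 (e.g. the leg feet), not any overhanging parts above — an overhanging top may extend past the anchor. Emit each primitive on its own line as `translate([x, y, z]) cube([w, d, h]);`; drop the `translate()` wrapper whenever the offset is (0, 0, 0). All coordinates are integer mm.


translate([157, 477, 446]) cube([466, 468, 28]);
translate([157, 477, 0]) cube([38, 38, 446]);
translate([585, 477, 0]) cube([38, 38, 446]);
translate([157, 907, 0]) cube([38, 38, 446]);
translate([585, 907, 0]) cube([38, 38, 446]);
translate([157, 920, 474]) cube([466, 25, 482]);


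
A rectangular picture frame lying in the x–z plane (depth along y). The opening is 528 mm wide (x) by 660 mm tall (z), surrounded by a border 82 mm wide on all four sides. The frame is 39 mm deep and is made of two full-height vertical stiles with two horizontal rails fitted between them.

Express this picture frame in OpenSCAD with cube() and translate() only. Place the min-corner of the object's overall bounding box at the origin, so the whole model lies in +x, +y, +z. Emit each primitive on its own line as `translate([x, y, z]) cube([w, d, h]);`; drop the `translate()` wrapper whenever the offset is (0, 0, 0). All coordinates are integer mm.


cube([82, 39, 824]);
translate([610, 0, 0]) cube([82, 39, 824]);
translate([82, 0, 0]) cube([528, 39, 82]);
translate([82, 0, 742]) cube([528, 39, 82]);


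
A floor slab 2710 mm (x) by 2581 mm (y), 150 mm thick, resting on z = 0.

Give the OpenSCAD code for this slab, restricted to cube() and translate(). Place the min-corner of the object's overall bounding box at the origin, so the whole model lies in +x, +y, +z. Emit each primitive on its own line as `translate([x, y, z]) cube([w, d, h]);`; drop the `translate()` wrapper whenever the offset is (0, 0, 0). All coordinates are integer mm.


cube([2710, 2581, 150]);


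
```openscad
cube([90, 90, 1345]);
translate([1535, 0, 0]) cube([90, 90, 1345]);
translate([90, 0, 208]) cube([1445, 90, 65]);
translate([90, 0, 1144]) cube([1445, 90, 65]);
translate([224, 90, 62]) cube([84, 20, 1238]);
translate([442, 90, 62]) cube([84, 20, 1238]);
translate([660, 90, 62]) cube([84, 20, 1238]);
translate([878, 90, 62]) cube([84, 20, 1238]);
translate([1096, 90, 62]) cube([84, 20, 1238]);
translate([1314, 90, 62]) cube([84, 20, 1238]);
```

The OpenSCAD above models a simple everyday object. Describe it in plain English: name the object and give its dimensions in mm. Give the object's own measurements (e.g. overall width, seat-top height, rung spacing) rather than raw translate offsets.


A fence section. Two 90×90 mm posts, 1345 mm tall, stand on the floor with a clear span of 1445 mm between their inner faces. Two horizontal rails of 90×65 mm section span the gap between the posts with their undersides at z = 208 mm and z = 1144 mm, flush with the posts' −y face. 6 pickets, each 84 mm wide, 20 mm thick and 1238 mm tall, are fixed to the +y face of the rails with their bottoms at z = 62 mm, spaced across the span with a 134 mm gap after the −x post and between neighbouring pickets, with 137 mm left before the +x post.


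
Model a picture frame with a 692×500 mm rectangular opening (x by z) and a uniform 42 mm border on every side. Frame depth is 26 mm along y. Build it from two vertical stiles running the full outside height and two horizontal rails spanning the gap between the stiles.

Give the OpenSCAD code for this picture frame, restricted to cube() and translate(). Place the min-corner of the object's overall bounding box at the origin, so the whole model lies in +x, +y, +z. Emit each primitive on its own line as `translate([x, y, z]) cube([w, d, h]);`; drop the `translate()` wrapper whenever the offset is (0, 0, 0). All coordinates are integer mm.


cube([42, 26, 584]);
translate([734, 0, 0]) cube([42, 26, 584]);
translate([42, 0, 0]) cube([692, 26, 42]);
translate([42, 0, 542]) cube([692, 26, 42]);


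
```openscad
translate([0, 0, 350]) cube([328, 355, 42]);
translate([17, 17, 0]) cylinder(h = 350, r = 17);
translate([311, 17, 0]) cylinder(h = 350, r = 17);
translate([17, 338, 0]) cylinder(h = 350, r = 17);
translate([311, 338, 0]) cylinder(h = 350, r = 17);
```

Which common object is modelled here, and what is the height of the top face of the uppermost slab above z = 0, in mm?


A stool. The seat height is 392 mm.

A 328×355×42 slab at z = 350 on four corner cylinders — a stool. The seat top is 350 + 42 = 392 mm.


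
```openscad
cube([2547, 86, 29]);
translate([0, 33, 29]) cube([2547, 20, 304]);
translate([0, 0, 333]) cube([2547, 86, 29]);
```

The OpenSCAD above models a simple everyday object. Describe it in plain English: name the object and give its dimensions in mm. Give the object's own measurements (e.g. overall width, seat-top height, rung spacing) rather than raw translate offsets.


An I-beam lying along x, 2547 mm long. Overall section height 362 mm. Two flanges 86 mm wide (y) and 29 mm thick, one on the floor and one at the top; a web 20 mm thick runs between them, centred on the flange width.


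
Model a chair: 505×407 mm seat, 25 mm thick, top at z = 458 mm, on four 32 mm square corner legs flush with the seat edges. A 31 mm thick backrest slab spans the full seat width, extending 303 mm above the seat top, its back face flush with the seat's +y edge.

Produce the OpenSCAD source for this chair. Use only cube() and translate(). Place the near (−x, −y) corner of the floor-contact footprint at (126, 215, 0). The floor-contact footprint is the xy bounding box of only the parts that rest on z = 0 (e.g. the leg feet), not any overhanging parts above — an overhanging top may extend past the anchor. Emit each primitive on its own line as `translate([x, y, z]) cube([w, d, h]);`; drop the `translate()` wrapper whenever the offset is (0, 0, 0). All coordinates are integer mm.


// leg_h = 458 - 25 = 433
translate([126, 215, 433]) cube([505, 407, 25]);
translate([126, 215, 0]) cube([32, 32, 433]);
translate([599, 215, 0]) cube([32, 32, 433]);
translate([126, 590, 0]) cube([32, 32, 433]);
translate([599, 590, 0]) cube([32, 32, 433]);
translate([126, 591, 458]) cube([505, 31, 303]);


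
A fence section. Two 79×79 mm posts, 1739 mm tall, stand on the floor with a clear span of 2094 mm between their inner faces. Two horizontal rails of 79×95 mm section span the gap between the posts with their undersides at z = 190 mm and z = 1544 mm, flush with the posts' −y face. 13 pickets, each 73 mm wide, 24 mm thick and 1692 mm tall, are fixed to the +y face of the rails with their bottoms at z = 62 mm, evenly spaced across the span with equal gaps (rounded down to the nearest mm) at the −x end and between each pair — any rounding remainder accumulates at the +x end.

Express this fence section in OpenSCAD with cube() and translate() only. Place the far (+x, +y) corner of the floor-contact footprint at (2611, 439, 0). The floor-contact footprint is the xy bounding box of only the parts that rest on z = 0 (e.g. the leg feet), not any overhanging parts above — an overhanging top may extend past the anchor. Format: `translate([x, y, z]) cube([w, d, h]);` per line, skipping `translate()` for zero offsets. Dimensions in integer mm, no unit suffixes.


translate([359, 360, 0]) cube([79, 79, 1739]);
translate([2532, 360, 0]) cube([79, 79, 1739]);
translate([438, 360, 190]) cube([2094, 79, 95]);
translate([438, 360, 1544]) cube([2094, 79, 95]);
translate([519, 439, 62]) cube([73, 24, 1692]);
translate([673, 439, 62]) cube([73, 24, 1692]);
translate([827, 439, 62]) cube([73, 24, 1692]);
translate([981, 439, 62]) cube([73, 24, 1692]);
translate([1135, 439, 62]) cube([73, 24, 1692]);
translate([1289, 439, 62]) cube([73, 24, 1692]);
translate([1443, 439, 62]) cube([73, 24, 1692]);
translate([1597, 439, 62]) cube([73, 24, 1692]);
translate([1751, 439, 62]) cube([73, 24, 1692]);
translate([1905, 439, 62]) cube([73, 24, 1692]);
translate([2059, 439, 62]) cube([73, 24, 1692]);
translate([2213, 439, 62]) cube([73, 24, 1692]);
translate([2367, 439, 62]) cube([73, 24, 1692]);


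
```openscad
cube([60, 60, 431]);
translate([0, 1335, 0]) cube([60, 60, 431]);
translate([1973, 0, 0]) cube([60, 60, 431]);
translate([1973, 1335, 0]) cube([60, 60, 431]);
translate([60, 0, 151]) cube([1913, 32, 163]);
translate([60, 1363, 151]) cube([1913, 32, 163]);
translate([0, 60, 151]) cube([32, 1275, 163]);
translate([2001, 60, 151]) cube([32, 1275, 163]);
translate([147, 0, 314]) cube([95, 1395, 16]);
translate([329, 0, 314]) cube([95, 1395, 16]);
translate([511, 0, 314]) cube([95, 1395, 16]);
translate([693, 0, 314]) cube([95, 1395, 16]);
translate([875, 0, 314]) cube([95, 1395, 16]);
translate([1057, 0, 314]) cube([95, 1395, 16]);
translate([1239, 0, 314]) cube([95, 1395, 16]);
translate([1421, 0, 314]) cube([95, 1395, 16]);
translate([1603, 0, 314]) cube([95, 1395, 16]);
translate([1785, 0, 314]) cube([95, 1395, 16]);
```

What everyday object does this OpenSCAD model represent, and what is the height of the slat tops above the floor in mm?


A bed frame. The slat-top height is 330 mm.

Four posts, four rails, and a row of slats — a bed frame. Slats sit on the rails at z = 151 + 163 = 314; with slat thickness 16, the top is 330 mm.


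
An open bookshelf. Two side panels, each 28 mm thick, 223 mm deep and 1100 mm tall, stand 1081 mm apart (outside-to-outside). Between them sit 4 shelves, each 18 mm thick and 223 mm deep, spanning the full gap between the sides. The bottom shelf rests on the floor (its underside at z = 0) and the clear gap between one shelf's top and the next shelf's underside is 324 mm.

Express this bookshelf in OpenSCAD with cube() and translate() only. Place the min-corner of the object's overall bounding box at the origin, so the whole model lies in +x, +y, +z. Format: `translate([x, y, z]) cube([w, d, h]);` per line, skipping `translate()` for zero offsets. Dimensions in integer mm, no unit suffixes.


cube([28, 223, 1100]);
translate([1053, 0, 0]) cube([28, 223, 1100]);
translate([28, 0, 0]) cube([1025, 223, 18]);
translate([28, 0, 342]) cube([1025, 223, 18]);
translate([28, 0, 684]) cube([1025, 223, 18]);
translate([28, 0, 1026]) cube([1025, 223, 18]);


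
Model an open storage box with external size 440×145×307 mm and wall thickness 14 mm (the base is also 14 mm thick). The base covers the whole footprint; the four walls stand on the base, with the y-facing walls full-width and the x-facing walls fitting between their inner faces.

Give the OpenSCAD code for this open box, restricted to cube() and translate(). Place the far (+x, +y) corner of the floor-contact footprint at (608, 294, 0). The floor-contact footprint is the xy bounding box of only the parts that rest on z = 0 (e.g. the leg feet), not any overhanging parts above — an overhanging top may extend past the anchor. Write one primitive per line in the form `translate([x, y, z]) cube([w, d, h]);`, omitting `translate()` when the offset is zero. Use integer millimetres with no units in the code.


translate([168, 149, 0]) cube([440, 145, 14]);
translate([168, 149, 14]) cube([440, 14, 293]);
translate([168, 280, 14]) cube([440, 14, 293]);
translate([168, 163, 14]) cube([14, 117, 293]);
translate([594, 163, 14]) cube([14, 117, 293]);


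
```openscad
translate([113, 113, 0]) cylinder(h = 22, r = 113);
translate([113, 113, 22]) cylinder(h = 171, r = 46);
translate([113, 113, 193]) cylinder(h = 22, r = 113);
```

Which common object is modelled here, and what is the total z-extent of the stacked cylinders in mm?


A spool. The overall height is 215 mm.

Three coaxial cylinders, large–small–large — a spool. Two 22 mm flanges and a 171 mm core give 22 + 171 + 22 = 215 mm.


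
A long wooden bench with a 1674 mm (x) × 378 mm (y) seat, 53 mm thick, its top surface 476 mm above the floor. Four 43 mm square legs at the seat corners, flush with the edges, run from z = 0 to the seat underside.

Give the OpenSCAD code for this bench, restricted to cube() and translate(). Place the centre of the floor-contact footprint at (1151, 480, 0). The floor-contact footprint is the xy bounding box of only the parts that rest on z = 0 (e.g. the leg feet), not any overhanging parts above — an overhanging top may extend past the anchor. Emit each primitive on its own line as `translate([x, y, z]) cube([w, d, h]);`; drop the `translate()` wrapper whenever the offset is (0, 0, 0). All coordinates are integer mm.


translate([314, 291, 423]) cube([1674, 378, 53]);
translate([314, 291, 0]) cube([43, 43, 423]);
translate([314, 626, 0]) cube([43, 43, 423]);
translate([1945, 291, 0]) cube([43, 43, 423]);
translate([1945, 626, 0]) cube([43, 43, 423]);


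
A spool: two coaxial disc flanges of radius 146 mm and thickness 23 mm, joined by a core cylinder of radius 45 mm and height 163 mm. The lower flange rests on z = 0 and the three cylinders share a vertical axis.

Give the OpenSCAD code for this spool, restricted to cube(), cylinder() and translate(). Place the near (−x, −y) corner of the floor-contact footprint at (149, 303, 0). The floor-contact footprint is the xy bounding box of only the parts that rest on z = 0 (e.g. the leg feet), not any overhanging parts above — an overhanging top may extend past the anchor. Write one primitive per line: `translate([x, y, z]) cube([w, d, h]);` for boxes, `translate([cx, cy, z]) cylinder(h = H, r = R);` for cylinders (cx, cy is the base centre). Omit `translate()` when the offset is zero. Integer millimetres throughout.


translate([295, 449, 0]) cylinder(h = 23, r = 146);
translate([295, 449, 23]) cylinder(h = 163, r = 45);
translate([295, 449, 186]) cylinder(h = 23, r = 146);
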